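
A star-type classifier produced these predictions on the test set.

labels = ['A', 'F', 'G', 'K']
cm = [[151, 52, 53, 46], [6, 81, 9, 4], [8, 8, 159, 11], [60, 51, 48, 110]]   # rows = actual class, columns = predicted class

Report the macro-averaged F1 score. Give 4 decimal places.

0.5817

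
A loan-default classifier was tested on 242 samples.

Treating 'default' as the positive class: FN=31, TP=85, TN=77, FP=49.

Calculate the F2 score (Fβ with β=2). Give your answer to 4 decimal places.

Fβ = (1+β²)·TP / ((1+β²)·TP + β²·FN + FP), with β²=4
= 5·85 / (5·85 + 4·31 + 49) = 0.7107

0.7107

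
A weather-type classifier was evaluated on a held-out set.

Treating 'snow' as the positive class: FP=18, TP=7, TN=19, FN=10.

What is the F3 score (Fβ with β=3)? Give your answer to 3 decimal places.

Fβ = (1+β²)·TP / ((1+β²)·TP + β²·FN + FP), with β²=9
= 10·7 / (10·7 + 9·10 + 18) = 0.393

0.393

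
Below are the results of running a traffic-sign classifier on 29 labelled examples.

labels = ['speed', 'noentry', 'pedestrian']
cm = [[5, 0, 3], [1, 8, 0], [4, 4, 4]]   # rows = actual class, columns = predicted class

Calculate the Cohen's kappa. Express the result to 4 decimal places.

0.3884

Observed agreement pₒ = trace/N = 17/29 = 0.58621
Expected agreement pₑ = Σ (rowᵢ·colᵢ)/N² = (8·10 + 9·12 + 12·7)/29² = 0.32342
κ = (pₒ − pₑ)/(1 − pₑ) = (0.58621 − 0.32342)/(1 − 0.32342) = 0.3884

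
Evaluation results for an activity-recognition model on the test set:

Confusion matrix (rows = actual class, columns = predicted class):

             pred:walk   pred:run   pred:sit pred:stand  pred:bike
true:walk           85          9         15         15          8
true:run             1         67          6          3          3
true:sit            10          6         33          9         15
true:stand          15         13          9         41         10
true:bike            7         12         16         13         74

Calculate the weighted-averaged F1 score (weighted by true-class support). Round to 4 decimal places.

0.6047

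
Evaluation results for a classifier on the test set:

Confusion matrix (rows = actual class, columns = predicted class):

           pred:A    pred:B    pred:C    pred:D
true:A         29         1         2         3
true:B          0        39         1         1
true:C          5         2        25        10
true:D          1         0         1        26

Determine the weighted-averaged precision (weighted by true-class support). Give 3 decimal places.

Per-class precision (TP/(TP+FP)):
  A: TP=29, FP=0+5+1=6 → 29/35 = 0.8286
  B: TP=39, FP=1+2+0=3 → 39/42 = 0.9286
  C: TP=25, FP=2+1+1=4 → 25/29 = 0.8621
  D: TP=26, FP=3+1+10=14 → 26/40 = 0.6500
Weighted-precision = Σ (supportᵢ/N)·precisionᵢ with N=146: (35/146)·0.8286 + (41/146)·0.9286 + (42/146)·0.8621 + (28/146)·0.6500 = 0.832

0.832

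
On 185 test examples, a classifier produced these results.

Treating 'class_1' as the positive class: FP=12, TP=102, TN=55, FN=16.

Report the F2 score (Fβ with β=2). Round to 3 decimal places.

0.870

Fβ = (1+β²)·TP / ((1+β²)·TP + β²·FN + FP), with β²=4
= 5·102 / (5·102 + 4·16 + 12) = 0.870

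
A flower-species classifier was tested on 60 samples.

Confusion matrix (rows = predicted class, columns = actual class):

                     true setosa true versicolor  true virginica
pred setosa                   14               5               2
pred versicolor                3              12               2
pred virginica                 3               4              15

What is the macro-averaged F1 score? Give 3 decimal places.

0.682

Per-class F1 score (2·TP/(2·TP+FP+FN)):
  setosa: TP=14, FP=5+2=7, FN=3+3=6 → 28/41 = 0.6829
  versicolor: TP=12, FP=3+2=5, FN=5+4=9 → 24/38 = 0.6316
  virginica: TP=15, FP=3+4=7, FN=2+2=4 → 30/41 = 0.7317
Macro-F1 score = mean = (0.6829 + 0.6316 + 0.7317) / 3 = 0.682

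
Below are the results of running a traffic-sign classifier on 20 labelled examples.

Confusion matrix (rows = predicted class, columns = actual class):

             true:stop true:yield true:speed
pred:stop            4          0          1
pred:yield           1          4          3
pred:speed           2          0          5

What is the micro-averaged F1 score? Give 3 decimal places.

Micro-averaging pools counts across classes: ΣTP=13, ΣFP=7, ΣFN=7.
Micro-F1 score = 2·TP/(2·TP+FP+FN) on pooled counts = 0.650 (equals overall accuracy in single-label multiclass).

0.650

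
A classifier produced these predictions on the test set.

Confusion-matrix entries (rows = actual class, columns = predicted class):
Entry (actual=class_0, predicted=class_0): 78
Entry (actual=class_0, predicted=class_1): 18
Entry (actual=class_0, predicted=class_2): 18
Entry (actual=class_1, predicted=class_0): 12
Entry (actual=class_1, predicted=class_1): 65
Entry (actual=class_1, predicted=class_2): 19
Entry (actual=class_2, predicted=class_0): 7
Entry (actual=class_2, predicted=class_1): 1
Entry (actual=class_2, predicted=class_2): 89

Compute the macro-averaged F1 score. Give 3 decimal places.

Per-class F1 score (2·TP/(2·TP+FP+FN)):
  class_0: TP=78, FP=12+7=19, FN=18+18=36 → 156/211 = 0.7393
  class_1: TP=65, FP=18+1=19, FN=12+19=31 → 130/180 = 0.7222
  class_2: TP=89, FP=18+19=37, FN=7+1=8 → 178/223 = 0.7982
Macro-F1 score = mean = (0.7393 + 0.7222 + 0.7982) / 3 = 0.753

0.753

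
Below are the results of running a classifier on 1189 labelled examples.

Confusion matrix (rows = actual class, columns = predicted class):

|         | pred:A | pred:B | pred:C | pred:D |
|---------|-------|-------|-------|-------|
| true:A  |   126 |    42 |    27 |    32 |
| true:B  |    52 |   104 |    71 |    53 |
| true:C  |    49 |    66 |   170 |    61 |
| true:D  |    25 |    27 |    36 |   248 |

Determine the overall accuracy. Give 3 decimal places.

Accuracy = trace / total = (126+104+170+248=648) / 1189 = 648/1189 = 0.545

0.545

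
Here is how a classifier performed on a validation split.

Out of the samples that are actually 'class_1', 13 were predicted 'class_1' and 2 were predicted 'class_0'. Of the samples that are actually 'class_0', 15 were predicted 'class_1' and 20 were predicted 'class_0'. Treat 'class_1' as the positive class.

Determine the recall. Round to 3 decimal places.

0.867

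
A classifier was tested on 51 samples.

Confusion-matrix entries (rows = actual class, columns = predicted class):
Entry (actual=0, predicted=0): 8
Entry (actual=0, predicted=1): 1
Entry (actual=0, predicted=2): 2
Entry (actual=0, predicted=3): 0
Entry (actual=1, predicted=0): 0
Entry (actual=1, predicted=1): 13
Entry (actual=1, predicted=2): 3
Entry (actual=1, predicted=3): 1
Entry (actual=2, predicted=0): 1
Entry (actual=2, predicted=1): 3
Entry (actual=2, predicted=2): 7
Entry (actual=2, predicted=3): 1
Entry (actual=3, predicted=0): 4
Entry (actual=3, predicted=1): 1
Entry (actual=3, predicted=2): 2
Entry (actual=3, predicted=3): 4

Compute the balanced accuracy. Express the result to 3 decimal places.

0.610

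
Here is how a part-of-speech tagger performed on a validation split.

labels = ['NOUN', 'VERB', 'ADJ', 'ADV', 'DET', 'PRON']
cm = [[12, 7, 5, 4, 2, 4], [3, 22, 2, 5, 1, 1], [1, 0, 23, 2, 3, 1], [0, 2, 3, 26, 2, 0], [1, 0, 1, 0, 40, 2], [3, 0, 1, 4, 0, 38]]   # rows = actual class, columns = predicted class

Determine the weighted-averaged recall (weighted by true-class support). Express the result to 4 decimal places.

Per-class recall (TP/(TP+FN)):
  NOUN: TP=12, FN=7+5+4+2+4=22 → 12/34 = 0.35294
  VERB: TP=22, FN=3+2+5+1+1=12 → 22/34 = 0.64706
  ADJ: TP=23, FN=1+0+2+3+1=7 → 23/30 = 0.76667
  ADV: TP=26, FN=0+2+3+2+0=7 → 26/33 = 0.78788
  DET: TP=40, FN=1+0+1+0+2=4 → 40/44 = 0.90909
  PRON: TP=38, FN=3+0+1+4+0=8 → 38/46 = 0.82609
Weighted-recall = Σ (supportᵢ/N)·recallᵢ with N=221: (34/221)·0.35294 + (34/221)·0.64706 + (30/221)·0.76667 + (33/221)·0.78788 + (44/221)·0.90909 + (46/221)·0.82609 = 0.7285

0.7285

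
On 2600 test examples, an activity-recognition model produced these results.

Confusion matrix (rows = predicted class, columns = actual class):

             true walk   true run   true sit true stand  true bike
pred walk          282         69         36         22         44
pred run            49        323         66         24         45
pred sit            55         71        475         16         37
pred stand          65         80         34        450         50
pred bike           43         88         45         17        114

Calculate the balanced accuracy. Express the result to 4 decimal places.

0.6101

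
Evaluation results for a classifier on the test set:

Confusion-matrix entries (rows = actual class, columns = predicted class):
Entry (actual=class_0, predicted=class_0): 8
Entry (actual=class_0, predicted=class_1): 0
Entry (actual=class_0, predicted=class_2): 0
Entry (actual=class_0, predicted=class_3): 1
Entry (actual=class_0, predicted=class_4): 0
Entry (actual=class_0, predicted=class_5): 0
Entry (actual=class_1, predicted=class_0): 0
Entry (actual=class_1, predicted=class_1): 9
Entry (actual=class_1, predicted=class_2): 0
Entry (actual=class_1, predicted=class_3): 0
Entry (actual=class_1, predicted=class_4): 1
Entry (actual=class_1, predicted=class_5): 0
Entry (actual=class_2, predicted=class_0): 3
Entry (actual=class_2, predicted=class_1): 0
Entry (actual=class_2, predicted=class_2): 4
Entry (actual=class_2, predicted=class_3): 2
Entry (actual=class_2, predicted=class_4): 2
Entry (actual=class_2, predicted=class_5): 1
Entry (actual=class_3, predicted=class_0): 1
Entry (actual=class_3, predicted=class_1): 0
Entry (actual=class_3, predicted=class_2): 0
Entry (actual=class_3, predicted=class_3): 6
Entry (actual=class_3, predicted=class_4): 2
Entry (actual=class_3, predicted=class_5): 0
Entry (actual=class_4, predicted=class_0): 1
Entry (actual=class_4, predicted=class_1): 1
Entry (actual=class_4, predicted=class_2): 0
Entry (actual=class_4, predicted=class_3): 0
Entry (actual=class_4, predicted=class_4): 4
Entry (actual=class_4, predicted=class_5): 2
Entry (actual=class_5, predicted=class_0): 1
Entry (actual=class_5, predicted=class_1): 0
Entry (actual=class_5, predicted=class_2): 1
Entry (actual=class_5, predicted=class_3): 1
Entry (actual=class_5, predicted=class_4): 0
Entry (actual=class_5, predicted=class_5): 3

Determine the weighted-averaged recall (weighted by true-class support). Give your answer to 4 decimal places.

0.6296

Per-class recall (TP/(TP+FN)):
  class_0: TP=8, FN=0+0+1+0+0=1 → 8/9 = 0.88889
  class_1: TP=9, FN=0+0+0+1+0=1 → 9/10 = 0.90000
  class_2: TP=4, FN=3+0+2+2+1=8 → 4/12 = 0.33333
  class_3: TP=6, FN=1+0+0+2+0=3 → 6/9 = 0.66667
  class_4: TP=4, FN=1+1+0+0+2=4 → 4/8 = 0.50000
  class_5: TP=3, FN=1+0+1+1+0=3 → 3/6 = 0.50000
Weighted-recall = Σ (supportᵢ/N)·recallᵢ with N=54: (9/54)·0.88889 + (10/54)·0.90000 + (12/54)·0.33333 + (9/54)·0.66667 + (8/54)·0.50000 + (6/54)·0.50000 = 0.6296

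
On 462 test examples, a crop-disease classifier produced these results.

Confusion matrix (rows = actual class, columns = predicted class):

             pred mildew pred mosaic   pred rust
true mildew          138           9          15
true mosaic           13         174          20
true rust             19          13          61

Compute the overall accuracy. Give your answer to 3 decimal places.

0.807

Accuracy = trace / total = (138+174+61=373) / 462 = 373/462 = 0.807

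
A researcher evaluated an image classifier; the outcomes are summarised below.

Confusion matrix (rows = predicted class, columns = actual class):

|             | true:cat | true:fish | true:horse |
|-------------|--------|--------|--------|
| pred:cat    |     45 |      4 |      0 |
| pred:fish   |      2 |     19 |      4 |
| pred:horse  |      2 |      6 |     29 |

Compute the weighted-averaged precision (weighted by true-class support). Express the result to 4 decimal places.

Per-class precision (TP/(TP+FP)):
  cat: TP=45, FP=4+0=4 → 45/49 = 0.91837
  fish: TP=19, FP=2+4=6 → 19/25 = 0.76000
  horse: TP=29, FP=2+6=8 → 29/37 = 0.78378
Weighted-precision = Σ (supportᵢ/N)·precisionᵢ with N=111: (49/111)·0.91837 + (29/111)·0.76000 + (33/111)·0.78378 = 0.8370

0.8370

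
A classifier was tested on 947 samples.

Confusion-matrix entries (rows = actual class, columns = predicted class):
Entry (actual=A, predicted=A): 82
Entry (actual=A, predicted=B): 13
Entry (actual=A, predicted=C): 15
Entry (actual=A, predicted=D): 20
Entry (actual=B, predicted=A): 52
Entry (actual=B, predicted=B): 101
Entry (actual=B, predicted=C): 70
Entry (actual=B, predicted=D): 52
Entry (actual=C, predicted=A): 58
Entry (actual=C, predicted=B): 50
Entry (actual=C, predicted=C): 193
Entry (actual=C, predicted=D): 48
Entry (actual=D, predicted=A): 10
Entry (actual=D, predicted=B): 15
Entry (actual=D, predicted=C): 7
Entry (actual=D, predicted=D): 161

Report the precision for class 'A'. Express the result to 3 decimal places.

Treat 'A' as positive and all other classes as negative.
precision = TP/(TP+FP).
A: TP=82, FP=52+58+10=120 → 82/202 = 0.4059

0.406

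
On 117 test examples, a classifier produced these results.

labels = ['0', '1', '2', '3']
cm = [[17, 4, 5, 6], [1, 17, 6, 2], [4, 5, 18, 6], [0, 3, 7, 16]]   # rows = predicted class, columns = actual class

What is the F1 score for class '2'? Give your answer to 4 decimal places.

Take TP from the diagonal, FP from the rest of the '2' prediction marginal, FN from the rest of the '2' actual marginal.
F1 score = 2·TP/(2·TP+FP+FN).
2: TP=18, FP=4+5+6=15, FN=5+6+7=18 → 36/69 = 0.52174

0.5217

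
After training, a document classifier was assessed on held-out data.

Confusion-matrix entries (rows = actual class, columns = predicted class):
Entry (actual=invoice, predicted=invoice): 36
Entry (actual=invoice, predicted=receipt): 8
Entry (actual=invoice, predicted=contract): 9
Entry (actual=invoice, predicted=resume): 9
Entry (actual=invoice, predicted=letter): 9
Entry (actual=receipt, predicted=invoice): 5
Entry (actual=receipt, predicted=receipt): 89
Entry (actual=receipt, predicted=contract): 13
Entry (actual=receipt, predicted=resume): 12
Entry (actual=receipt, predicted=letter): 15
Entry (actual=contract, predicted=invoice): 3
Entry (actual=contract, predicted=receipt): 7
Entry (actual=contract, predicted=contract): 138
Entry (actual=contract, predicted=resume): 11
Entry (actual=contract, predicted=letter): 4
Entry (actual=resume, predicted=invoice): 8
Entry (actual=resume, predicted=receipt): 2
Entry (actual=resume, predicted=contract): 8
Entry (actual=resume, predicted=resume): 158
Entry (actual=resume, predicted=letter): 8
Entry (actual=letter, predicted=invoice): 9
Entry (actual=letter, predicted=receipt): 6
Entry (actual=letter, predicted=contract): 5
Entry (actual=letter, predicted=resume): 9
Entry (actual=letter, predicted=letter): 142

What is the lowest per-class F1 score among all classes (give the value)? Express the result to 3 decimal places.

Per-class F1 score (2·TP/(2·TP+FP+FN)):
  invoice: TP=36, FP=5+3+8+9=25, FN=8+9+9+9=35 → 72/132 = 0.5455
  receipt: TP=89, FP=8+7+2+6=23, FN=5+13+12+15=45 → 178/246 = 0.7236
  contract: TP=138, FP=9+13+8+5=35, FN=3+7+11+4=25 → 276/336 = 0.8214
  resume: TP=158, FP=9+12+11+9=41, FN=8+2+8+8=26 → 316/383 = 0.8251
  letter: TP=142, FP=9+15+4+8=36, FN=9+6+5+9=29 → 284/349 = 0.8138
Lowest is class 'invoice' with F1 score = 0.545.

0.545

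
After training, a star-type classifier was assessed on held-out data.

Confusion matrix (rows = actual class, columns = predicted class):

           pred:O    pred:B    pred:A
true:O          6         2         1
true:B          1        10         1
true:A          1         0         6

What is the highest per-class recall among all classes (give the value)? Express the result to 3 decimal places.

0.857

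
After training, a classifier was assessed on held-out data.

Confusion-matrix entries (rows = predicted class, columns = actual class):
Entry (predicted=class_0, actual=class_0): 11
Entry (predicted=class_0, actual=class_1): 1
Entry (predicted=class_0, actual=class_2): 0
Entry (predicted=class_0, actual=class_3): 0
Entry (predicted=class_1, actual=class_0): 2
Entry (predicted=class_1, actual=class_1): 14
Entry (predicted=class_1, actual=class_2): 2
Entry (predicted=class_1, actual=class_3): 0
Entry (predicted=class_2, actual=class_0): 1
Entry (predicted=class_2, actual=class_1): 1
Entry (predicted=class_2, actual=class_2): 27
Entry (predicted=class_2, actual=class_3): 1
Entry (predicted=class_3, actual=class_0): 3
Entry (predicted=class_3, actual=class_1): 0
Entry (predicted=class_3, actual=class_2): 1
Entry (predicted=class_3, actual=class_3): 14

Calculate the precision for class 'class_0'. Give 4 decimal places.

precision = TP/(TP+FP).
class_0: TP=11, FP=1+0+0=1 → 11/12 = 0.91667

0.9167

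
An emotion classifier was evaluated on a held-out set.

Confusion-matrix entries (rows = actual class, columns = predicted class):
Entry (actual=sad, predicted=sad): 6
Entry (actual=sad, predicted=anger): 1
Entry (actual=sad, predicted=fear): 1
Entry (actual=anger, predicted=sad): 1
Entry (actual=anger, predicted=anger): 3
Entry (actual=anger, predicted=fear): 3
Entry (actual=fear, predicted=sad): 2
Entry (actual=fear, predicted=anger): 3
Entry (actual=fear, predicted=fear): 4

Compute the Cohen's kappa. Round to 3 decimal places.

Observed agreement pₒ = trace/N = 13/24 = 0.5417
Expected agreement pₑ = Σ (rowᵢ·colᵢ)/N² = (8·9 + 7·7 + 9·8)/24² = 0.3351
κ = (pₒ − pₑ)/(1 − pₑ) = (0.5417 − 0.3351)/(1 − 0.3351) = 0.311

0.311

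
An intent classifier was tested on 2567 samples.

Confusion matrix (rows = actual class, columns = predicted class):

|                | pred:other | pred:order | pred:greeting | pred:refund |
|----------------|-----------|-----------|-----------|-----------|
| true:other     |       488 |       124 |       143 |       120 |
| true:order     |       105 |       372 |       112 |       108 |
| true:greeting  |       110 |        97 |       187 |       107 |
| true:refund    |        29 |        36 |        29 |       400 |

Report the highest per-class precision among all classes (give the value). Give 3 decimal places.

0.667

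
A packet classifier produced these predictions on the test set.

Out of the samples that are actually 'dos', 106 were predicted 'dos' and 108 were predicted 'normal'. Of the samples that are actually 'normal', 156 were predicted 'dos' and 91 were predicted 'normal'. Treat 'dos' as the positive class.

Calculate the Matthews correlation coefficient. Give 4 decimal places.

-0.1372

MCC = (TP·TN − FP·FN) / √((TP+FP)(TP+FN)(TN+FP)(TN+FN))
Numerator = 106·91 − 156·108 = -7202
Denominator = √(262·214·247·199) = √2755910404 = 52496.7657
MCC = -7202 / 52496.7657 = -0.1372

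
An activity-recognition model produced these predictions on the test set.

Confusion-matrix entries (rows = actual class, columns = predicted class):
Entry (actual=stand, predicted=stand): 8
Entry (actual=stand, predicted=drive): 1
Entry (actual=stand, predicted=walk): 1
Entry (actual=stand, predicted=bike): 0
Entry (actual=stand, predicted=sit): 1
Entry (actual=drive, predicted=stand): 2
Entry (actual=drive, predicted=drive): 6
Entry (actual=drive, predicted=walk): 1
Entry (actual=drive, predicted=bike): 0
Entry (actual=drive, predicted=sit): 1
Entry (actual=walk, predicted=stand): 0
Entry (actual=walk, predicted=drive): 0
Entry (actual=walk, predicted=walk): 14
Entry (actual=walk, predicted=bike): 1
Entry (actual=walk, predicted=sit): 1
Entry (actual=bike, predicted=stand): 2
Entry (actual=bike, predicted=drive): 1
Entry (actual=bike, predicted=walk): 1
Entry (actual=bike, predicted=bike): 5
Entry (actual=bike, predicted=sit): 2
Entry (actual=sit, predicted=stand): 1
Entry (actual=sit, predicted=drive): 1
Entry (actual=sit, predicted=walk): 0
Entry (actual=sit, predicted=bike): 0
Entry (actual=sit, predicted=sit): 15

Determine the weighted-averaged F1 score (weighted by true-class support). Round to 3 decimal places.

Per-class F1 score (2·TP/(2·TP+FP+FN)):
  stand: TP=8, FP=2+0+2+1=5, FN=1+1+0+1=3 → 16/24 = 0.6667
  drive: TP=6, FP=1+0+1+1=3, FN=2+1+0+1=4 → 12/19 = 0.6316
  walk: TP=14, FP=1+1+1+0=3, FN=0+0+1+1=2 → 28/33 = 0.8485
  bike: TP=5, FP=0+0+1+0=1, FN=2+1+1+2=6 → 10/17 = 0.5882
  sit: TP=15, FP=1+1+1+2=5, FN=1+1+0+0=2 → 30/37 = 0.8108
Weighted-F1 score = Σ (supportᵢ/N)·F1 scoreᵢ with N=65: (11/65)·0.6667 + (10/65)·0.6316 + (16/65)·0.8485 + (11/65)·0.5882 + (17/65)·0.8108 = 0.730

0.730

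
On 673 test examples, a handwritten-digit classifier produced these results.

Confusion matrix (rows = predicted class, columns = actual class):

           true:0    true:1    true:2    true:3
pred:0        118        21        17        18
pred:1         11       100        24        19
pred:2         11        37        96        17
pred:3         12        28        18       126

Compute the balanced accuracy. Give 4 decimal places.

0.6583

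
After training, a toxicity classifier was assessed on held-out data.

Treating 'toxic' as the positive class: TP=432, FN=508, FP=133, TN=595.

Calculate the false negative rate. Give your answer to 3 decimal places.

0.540

FNR = FN/(FN+TP) = 508/(508+432) = 0.540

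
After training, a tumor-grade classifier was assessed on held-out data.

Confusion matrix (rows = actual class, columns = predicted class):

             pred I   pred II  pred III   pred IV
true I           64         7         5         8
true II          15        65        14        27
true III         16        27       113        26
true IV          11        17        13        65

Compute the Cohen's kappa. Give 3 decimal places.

0.492

Observed agreement pₒ = trace/N = 307/493 = 0.6227
Expected agreement pₑ = Σ (rowᵢ·colᵢ)/N² = (84·106 + 121·116 + 182·145 + 106·126)/493² = 0.2579
κ = (pₒ − pₑ)/(1 − pₑ) = (0.6227 − 0.2579)/(1 − 0.2579) = 0.492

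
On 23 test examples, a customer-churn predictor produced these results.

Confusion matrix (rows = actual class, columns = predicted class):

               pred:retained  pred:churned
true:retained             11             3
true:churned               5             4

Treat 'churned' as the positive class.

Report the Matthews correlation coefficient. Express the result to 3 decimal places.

0.244

MCC = (TP·TN − FP·FN) / √((TP+FP)(TP+FN)(TN+FP)(TN+FN))
Numerator = 4·11 − 3·5 = 29
Denominator = √(7·9·14·16) = √14112 = 118.7939
MCC = 29 / 118.7939 = 0.244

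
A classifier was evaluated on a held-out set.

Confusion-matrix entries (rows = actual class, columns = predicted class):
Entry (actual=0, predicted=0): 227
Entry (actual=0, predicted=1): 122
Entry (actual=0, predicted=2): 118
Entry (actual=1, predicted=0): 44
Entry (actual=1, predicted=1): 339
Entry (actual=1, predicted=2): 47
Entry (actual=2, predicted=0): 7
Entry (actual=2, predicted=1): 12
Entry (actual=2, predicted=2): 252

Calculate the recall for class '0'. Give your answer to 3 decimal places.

One-vs-rest for '0': TP = diagonal; FP = other classes predicted '0'; FN = '0' predicted as other.
recall = TP/(TP+FN).
0: TP=227, FN=122+118=240 → 227/467 = 0.4861

0.486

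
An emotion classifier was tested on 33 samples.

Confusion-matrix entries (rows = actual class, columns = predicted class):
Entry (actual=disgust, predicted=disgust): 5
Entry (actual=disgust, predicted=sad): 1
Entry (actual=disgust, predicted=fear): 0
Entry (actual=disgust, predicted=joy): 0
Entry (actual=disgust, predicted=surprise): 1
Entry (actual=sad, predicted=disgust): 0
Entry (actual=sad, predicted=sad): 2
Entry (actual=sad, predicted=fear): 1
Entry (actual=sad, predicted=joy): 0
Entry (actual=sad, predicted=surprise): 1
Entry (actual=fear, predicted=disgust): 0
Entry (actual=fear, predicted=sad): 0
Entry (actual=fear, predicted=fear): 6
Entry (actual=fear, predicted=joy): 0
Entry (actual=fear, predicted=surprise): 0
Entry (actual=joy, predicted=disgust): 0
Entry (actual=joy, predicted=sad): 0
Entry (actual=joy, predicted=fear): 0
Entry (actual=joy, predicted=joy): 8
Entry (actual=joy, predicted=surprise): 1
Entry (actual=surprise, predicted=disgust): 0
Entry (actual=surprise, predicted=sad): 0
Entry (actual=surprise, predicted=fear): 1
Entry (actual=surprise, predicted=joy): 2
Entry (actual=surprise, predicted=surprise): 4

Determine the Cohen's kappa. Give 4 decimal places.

Observed agreement pₒ = trace/N = 25/33 = 0.75758
Expected agreement pₑ = Σ (rowᵢ·colᵢ)/N² = (7·5 + 4·3 + 6·8 + 9·10 + 7·7)/33² = 0.21488
κ = (pₒ − pₑ)/(1 − pₑ) = (0.75758 − 0.21488)/(1 − 0.21488) = 0.6912

0.6912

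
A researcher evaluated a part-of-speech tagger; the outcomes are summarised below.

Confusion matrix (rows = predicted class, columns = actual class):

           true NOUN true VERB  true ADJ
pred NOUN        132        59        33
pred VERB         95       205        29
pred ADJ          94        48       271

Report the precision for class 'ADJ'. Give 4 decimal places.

0.6562

Treat 'ADJ' as positive and all other classes as negative.
precision = TP/(TP+FP).
ADJ: TP=271, FP=94+48=142 → 271/413 = 0.65617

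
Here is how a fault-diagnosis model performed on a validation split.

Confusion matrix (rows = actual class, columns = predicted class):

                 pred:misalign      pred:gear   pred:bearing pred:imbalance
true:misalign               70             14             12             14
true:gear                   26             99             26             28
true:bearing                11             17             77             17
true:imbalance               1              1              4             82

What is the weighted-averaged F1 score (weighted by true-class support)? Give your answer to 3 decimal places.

Per-class F1 score (2·TP/(2·TP+FP+FN)):
  misalign: TP=70, FP=26+11+1=38, FN=14+12+14=40 → 140/218 = 0.6422
  gear: TP=99, FP=14+17+1=32, FN=26+26+28=80 → 198/310 = 0.6387
  bearing: TP=77, FP=12+26+4=42, FN=11+17+17=45 → 154/241 = 0.6390
  imbalance: TP=82, FP=14+28+17=59, FN=1+1+4=6 → 164/229 = 0.7162
Weighted-F1 score = Σ (supportᵢ/N)·F1 scoreᵢ with N=499: (110/499)·0.6422 + (179/499)·0.6387 + (122/499)·0.6390 + (88/499)·0.7162 = 0.653

0.653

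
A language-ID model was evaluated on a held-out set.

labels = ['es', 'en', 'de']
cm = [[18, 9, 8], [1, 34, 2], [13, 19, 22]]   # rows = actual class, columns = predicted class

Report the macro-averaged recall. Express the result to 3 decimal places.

Per-class recall (TP/(TP+FN)):
  es: TP=18, FN=9+8=17 → 18/35 = 0.5143
  en: TP=34, FN=1+2=3 → 34/37 = 0.9189
  de: TP=22, FN=13+19=32 → 22/54 = 0.4074
Macro-recall = mean = (0.5143 + 0.9189 + 0.4074) / 3 = 0.614

0.614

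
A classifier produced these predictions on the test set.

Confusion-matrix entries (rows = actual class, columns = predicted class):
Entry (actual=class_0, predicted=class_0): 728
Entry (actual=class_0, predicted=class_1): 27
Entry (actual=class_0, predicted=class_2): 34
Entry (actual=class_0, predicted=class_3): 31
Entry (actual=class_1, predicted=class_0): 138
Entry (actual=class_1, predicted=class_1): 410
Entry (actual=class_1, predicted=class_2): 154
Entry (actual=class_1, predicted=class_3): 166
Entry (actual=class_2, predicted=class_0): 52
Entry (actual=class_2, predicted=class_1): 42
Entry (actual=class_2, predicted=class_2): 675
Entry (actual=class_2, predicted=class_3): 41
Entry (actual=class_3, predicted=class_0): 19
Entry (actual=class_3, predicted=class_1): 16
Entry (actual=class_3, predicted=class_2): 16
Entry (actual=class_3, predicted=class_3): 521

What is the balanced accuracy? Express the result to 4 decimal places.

0.7761

Balanced accuracy = mean of per-class recall.
  class_0: recall = 728/820 = 0.88780
  class_1: recall = 410/868 = 0.47235
  class_2: recall = 675/810 = 0.83333
  class_3: recall = 521/572 = 0.91084
Mean = (0.88780 + 0.47235 + 0.83333 + 0.91084) / 4 = 0.7761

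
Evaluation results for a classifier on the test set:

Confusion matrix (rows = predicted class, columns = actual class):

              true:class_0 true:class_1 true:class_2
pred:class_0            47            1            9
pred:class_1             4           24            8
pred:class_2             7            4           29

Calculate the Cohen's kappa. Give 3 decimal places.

Observed agreement pₒ = trace/N = 100/133 = 0.7519
Expected agreement pₑ = Σ (rowᵢ·colᵢ)/N² = (58·57 + 29·36 + 46·40)/133² = 0.3499
κ = (pₒ − pₑ)/(1 − pₑ) = (0.7519 − 0.3499)/(1 − 0.3499) = 0.618

0.618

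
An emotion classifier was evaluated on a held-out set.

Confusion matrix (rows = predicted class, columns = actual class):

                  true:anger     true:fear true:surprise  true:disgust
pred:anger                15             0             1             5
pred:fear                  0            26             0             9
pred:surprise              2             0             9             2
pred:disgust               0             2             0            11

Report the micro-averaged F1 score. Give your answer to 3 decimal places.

0.744

Micro-averaging pools counts across classes: ΣTP=61, ΣFP=21, ΣFN=21.
Micro-F1 score = 2·TP/(2·TP+FP+FN) on pooled counts = 0.744 (equals overall accuracy in single-label multiclass).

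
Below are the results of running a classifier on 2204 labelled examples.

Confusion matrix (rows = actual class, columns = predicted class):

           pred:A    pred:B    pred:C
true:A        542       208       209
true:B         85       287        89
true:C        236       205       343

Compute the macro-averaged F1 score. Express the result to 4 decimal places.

Per-class F1 score (2·TP/(2·TP+FP+FN)):
  A: TP=542, FP=85+236=321, FN=208+209=417 → 1084/1822 = 0.59495
  B: TP=287, FP=208+205=413, FN=85+89=174 → 574/1161 = 0.49440
  C: TP=343, FP=209+89=298, FN=236+205=441 → 686/1425 = 0.48140
Macro-F1 score = mean = (0.59495 + 0.49440 + 0.48140) / 3 = 0.5236

0.5236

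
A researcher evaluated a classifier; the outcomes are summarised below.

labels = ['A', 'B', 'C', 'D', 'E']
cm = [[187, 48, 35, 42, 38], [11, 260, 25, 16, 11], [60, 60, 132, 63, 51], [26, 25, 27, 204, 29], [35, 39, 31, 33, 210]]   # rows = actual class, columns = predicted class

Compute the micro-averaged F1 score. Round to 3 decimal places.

0.585

Micro-averaging pools counts across classes: ΣTP=993, ΣFP=705, ΣFN=705.
Micro-F1 score = 2·TP/(2·TP+FP+FN) on pooled counts = 0.585 (equals overall accuracy in single-label multiclass).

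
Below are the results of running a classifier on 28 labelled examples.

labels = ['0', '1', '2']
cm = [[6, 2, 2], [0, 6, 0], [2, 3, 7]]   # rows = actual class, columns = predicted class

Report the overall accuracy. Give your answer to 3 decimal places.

0.679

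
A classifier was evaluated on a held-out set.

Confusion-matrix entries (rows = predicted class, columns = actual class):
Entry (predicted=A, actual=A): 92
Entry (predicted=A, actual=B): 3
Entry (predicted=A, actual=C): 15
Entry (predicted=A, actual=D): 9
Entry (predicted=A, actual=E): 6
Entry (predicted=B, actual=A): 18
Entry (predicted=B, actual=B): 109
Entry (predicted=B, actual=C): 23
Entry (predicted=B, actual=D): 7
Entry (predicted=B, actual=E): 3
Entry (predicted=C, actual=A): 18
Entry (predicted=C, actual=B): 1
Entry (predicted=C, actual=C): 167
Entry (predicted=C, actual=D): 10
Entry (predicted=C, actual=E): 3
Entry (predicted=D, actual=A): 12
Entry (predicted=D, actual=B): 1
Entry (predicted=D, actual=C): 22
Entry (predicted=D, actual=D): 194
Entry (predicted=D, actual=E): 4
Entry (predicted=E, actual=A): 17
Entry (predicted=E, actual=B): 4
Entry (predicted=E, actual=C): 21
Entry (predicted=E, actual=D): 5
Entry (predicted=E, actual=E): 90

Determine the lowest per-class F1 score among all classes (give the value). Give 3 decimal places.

0.652

Per-class F1 score (2·TP/(2·TP+FP+FN)):
  A: TP=92, FP=3+15+9+6=33, FN=18+18+12+17=65 → 184/282 = 0.6525
  B: TP=109, FP=18+23+7+3=51, FN=3+1+1+4=9 → 218/278 = 0.7842
  C: TP=167, FP=18+1+10+3=32, FN=15+23+22+21=81 → 334/447 = 0.7472
  D: TP=194, FP=12+1+22+4=39, FN=9+7+10+5=31 → 388/458 = 0.8472
  E: TP=90, FP=17+4+21+5=47, FN=6+3+3+4=16 → 180/243 = 0.7407
Lowest is class 'A' with F1 score = 0.652.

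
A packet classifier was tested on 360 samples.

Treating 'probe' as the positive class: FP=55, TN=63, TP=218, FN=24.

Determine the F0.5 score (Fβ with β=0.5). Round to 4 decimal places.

0.8171

Fβ = (1+β²)·TP / ((1+β²)·TP + β²·FN + FP), with β²=1/4
= 1.25·218 / (1.25·218 + 0.25·24 + 55) = 0.8171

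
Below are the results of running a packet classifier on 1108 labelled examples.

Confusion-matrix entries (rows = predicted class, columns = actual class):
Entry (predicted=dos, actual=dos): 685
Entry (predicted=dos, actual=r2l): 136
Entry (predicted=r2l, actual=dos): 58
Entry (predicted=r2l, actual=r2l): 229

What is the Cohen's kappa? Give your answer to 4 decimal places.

0.5809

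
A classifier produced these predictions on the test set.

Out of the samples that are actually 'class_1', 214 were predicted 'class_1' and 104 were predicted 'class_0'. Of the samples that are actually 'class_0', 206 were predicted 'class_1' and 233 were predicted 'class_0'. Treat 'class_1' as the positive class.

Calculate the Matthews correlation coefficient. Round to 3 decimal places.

MCC = (TP·TN − FP·FN) / √((TP+FP)(TP+FN)(TN+FP)(TN+FN))
Numerator = 214·233 − 206·104 = 28438
Denominator = √(420·318·439·337) = √19759267080 = 140567.6601
MCC = 28438 / 140567.6601 = 0.202

0.202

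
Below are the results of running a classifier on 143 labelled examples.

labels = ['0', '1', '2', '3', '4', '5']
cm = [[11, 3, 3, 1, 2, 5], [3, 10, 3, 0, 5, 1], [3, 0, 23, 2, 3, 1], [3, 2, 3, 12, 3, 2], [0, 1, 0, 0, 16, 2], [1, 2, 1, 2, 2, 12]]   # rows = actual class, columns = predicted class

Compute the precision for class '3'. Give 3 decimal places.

0.706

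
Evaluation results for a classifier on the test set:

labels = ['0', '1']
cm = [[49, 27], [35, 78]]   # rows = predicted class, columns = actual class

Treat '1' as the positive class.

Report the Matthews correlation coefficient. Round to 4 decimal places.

MCC = (TP·TN − FP·FN) / √((TP+FP)(TP+FN)(TN+FP)(TN+FN))
Numerator = 78·49 − 35·27 = 2877
Denominator = √(113·105·84·76) = √75746160 = 8703.2270
MCC = 2877 / 8703.2270 = 0.3306

0.3306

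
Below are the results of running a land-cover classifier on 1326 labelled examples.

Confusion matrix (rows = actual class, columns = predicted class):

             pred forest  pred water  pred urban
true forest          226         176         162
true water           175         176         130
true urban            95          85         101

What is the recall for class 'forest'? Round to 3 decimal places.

0.401

One-vs-rest for 'forest': TP = diagonal; FP = other classes predicted 'forest'; FN = 'forest' predicted as other.
recall = TP/(TP+FN).
forest: TP=226, FN=176+162=338 → 226/564 = 0.4007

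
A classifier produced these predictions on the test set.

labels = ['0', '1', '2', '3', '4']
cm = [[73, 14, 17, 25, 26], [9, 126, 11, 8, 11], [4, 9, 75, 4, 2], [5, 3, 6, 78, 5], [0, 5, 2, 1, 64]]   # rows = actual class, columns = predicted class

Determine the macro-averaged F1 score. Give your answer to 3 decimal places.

0.710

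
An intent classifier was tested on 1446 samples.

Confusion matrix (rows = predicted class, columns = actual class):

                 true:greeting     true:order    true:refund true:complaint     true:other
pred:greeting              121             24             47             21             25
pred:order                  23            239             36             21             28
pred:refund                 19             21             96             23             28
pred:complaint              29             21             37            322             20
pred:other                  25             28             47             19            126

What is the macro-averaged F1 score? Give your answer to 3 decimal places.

0.593

Per-class F1 score (2·TP/(2·TP+FP+FN)):
  greeting: TP=121, FP=24+47+21+25=117, FN=23+19+29+25=96 → 242/455 = 0.5319
  order: TP=239, FP=23+36+21+28=108, FN=24+21+21+28=94 → 478/680 = 0.7029
  refund: TP=96, FP=19+21+23+28=91, FN=47+36+37+47=167 → 192/450 = 0.4267
  complaint: TP=322, FP=29+21+37+20=107, FN=21+21+23+19=84 → 644/835 = 0.7713
  other: TP=126, FP=25+28+47+19=119, FN=25+28+28+20=101 → 252/472 = 0.5339
Macro-F1 score = mean = (0.5319 + 0.7029 + 0.4267 + 0.7713 + 0.5339) / 5 = 0.593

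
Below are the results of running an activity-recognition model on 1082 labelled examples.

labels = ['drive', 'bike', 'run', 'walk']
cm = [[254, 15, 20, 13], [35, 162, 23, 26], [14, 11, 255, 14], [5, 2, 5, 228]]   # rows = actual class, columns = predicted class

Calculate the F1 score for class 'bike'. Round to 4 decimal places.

Take TP from the diagonal, FP from the rest of the 'bike' prediction marginal, FN from the rest of the 'bike' actual marginal.
F1 score = 2·TP/(2·TP+FP+FN).
bike: TP=162, FP=15+11+2=28, FN=35+23+26=84 → 324/436 = 0.74312

0.7431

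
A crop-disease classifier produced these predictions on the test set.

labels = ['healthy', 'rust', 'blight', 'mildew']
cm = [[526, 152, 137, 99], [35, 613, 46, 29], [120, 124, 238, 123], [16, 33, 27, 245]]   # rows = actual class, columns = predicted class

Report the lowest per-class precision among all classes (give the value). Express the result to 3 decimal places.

0.494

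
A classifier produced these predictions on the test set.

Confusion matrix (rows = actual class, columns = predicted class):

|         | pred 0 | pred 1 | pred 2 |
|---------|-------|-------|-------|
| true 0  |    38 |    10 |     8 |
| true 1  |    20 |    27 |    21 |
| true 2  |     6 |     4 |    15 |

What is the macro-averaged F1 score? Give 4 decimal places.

0.5212

Per-class F1 score (2·TP/(2·TP+FP+FN)):
  0: TP=38, FP=20+6=26, FN=10+8=18 → 76/120 = 0.63333
  1: TP=27, FP=10+4=14, FN=20+21=41 → 54/109 = 0.49541
  2: TP=15, FP=8+21=29, FN=6+4=10 → 30/69 = 0.43478
Macro-F1 score = mean = (0.63333 + 0.49541 + 0.43478) / 3 = 0.5212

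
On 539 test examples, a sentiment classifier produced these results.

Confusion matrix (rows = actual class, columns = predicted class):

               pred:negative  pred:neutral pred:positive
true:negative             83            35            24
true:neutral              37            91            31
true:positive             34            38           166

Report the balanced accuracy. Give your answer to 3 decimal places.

Balanced accuracy = mean of per-class recall.
  negative: recall = 83/142 = 0.5845
  neutral: recall = 91/159 = 0.5723
  positive: recall = 166/238 = 0.6975
Mean = (0.5845 + 0.5723 + 0.6975) / 3 = 0.618

0.618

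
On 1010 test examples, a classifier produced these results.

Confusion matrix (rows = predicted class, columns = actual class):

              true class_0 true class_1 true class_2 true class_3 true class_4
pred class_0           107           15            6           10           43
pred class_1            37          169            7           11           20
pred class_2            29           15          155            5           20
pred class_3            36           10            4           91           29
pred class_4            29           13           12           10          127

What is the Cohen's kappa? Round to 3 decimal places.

0.552

Observed agreement pₒ = trace/N = 649/1010 = 0.6426
Expected agreement pₑ = Σ (rowᵢ·colᵢ)/N² = (238·181 + 222·244 + 184·224 + 127·170 + 239·191)/1010² = 0.2016
κ = (pₒ − pₑ)/(1 − pₑ) = (0.6426 − 0.2016)/(1 − 0.2016) = 0.552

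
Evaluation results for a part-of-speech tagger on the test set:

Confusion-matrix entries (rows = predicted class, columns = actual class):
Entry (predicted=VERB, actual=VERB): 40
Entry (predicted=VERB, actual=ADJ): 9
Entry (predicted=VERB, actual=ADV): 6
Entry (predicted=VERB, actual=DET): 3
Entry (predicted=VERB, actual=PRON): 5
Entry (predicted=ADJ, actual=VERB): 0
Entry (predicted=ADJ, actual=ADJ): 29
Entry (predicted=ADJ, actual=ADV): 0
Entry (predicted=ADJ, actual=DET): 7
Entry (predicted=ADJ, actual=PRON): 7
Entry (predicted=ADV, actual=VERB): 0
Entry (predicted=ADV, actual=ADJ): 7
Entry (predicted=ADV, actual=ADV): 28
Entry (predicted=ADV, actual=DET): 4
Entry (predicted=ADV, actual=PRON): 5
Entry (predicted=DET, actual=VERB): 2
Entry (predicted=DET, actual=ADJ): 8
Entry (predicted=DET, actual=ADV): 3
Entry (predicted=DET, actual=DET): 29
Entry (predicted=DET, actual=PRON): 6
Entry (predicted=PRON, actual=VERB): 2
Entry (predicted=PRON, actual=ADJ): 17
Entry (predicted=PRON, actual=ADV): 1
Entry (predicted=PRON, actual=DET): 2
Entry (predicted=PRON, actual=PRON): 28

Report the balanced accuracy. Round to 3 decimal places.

Balanced accuracy = mean of per-class recall.
  VERB: recall = 40/44 = 0.9091
  ADJ: recall = 29/70 = 0.4143
  ADV: recall = 28/38 = 0.7368
  DET: recall = 29/45 = 0.6444
  PRON: recall = 28/51 = 0.5490
Mean = (0.9091 + 0.4143 + 0.7368 + 0.6444 + 0.5490) / 5 = 0.651

0.651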